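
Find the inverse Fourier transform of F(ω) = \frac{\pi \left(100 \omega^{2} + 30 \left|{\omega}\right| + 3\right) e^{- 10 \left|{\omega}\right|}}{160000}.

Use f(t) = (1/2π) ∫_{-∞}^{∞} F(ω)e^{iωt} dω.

f(t) = \frac{5}{\left(t^{2} + 100\right)^{3}}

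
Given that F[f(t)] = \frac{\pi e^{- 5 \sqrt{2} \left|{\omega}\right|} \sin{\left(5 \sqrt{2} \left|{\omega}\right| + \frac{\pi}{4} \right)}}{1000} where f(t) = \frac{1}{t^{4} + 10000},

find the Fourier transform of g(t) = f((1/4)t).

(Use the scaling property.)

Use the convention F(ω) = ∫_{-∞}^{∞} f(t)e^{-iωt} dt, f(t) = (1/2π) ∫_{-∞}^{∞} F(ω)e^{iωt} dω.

F[g](ω) = \frac{\pi e^{- 20 \sqrt{2} \left|{\omega}\right|} \sin{\left(20 \sqrt{2} \left|{\omega}\right| + \frac{\pi}{4} \right)}}{250}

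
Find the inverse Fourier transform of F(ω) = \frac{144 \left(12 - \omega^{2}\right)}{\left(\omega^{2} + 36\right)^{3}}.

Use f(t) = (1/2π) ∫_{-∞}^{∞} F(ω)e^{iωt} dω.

f(t) = 2 t^{2} e^{- 6 \left|{t}\right|}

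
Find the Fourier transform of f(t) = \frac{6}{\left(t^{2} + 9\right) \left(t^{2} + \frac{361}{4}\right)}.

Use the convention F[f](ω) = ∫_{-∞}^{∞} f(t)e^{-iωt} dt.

F(ω) = \frac{8 \pi e^{- 3 \left|{\omega}\right|}}{325} - \frac{48 \pi e^{- \frac{19 \left|{\omega}\right|}{2}}}{6175}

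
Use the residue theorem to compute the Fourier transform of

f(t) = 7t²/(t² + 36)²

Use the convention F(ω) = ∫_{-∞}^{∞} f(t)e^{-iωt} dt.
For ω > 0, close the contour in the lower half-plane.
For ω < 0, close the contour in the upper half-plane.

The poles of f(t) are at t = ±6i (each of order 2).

Let g(z) = f(z)e^{-iωz}; for large |z| the factor e^{-iωz} decays in the lower half-plane when ω > 0 and in the upper half-plane when ω < 0.

Case ω > 0 (lower half-plane, clockwise contour ⇒ F(ω) = -2πi·ΣRes):
  Res_{z = - 6 i} g(z) = \frac{7 i \left(1 - 6 \omega\right) e^{- 6 \omega}}{24} (pole of order 2)
  F(ω) = -2πi·ΣRes = \frac{7 \pi \left(1 - 6 \omega\right) e^{- 6 \omega}}{12}

Case ω < 0 (upper half-plane, counterclockwise contour ⇒ F(ω) = +2πi·ΣRes):
  Res_{z = 6 i} g(z) = \frac{7 i \left(- 6 \omega - 1\right) e^{6 \omega}}{24} (pole of order 2)
  F(ω) = 2πi·ΣRes = \frac{7 \pi \left(6 \omega + 1\right) e^{6 \omega}}{12}

Both cases combine into a single formula in |ω|:

F(ω) = \frac{7 \pi \left(1 - 6 \left|{\omega}\right|\right) e^{- 6 \left|{\omega}\right|}}{12}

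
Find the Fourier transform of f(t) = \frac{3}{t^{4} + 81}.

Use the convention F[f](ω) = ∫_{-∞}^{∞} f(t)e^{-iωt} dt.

F(ω) = \frac{\pi e^{- \frac{3 \sqrt{2} \left|{\omega}\right|}{2}} \sin{\left(\frac{3 \sqrt{2} \left|{\omega}\right|}{2} + \frac{\pi}{4} \right)}}{9}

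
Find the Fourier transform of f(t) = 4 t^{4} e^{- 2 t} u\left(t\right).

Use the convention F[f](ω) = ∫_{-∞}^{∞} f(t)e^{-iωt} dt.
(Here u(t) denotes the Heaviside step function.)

F(ω) = \frac{96}{\left(i \omega + 2\right)^{5}}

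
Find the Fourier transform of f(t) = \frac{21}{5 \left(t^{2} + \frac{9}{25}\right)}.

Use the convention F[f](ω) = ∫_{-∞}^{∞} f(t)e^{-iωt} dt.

F(ω) = 7 \pi e^{- \frac{3 \left|{\omega}\right|}{5}}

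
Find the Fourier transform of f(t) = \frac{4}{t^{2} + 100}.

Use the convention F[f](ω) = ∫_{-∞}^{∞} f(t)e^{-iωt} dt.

F(ω) = \frac{2 \pi e^{- 10 \left|{\omega}\right|}}{5}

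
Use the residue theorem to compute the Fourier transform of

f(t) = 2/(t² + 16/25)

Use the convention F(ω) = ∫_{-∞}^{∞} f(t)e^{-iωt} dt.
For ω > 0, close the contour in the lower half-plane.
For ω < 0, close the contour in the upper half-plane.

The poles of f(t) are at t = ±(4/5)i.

Let g(z) = f(z)e^{-iωz}; for large |z| the factor e^{-iωz} decays in the lower half-plane when ω > 0 and in the upper half-plane when ω < 0.

Case ω > 0 (lower half-plane, clockwise contour ⇒ F(ω) = -2πi·ΣRes):
  Res_{z = - \frac{4 i}{5}} g(z) = \frac{5 i e^{- \frac{4 \omega}{5}}}{4}
  F(ω) = -2πi·ΣRes = \frac{5 \pi e^{- \frac{4 \omega}{5}}}{2}

Case ω < 0 (upper half-plane, counterclockwise contour ⇒ F(ω) = +2πi·ΣRes):
  Res_{z = \frac{4 i}{5}} g(z) = - \frac{5 i e^{\frac{4 \omega}{5}}}{4}
  F(ω) = 2πi·ΣRes = \frac{5 \pi e^{\frac{4 \omega}{5}}}{2}

Both cases combine into a single formula in |ω|:

F(ω) = \frac{5 \pi e^{- \frac{4 \left|{\omega}\right|}{5}}}{2}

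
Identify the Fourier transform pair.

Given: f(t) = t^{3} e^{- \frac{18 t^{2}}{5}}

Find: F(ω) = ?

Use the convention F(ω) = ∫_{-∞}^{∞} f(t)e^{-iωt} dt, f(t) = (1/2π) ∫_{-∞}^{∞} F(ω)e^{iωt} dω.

F(ω) = \frac{25 \sqrt{10} i \sqrt{\pi} \omega \left(5 \omega^{2} - 108\right) e^{- \frac{5 \omega^{2}}{72}}}{279936}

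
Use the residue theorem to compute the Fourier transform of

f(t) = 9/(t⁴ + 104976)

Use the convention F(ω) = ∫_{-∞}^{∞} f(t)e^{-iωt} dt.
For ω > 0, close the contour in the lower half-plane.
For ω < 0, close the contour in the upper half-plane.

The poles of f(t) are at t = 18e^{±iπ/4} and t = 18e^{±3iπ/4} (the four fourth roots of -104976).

Let g(z) = f(z)e^{-iωz}; for large |z| the factor e^{-iωz} decays in the lower half-plane when ω > 0 and in the upper half-plane when ω < 0.

Case ω > 0 (lower half-plane, clockwise contour ⇒ F(ω) = -2πi·ΣRes):
  Res_{z = - 9 \sqrt{2} - 9 \sqrt{2} i} g(z) = \frac{\sqrt{2} i \left(1 - i\right) e^{9 \sqrt{2} \omega \left(-1 + i\right)}}{5184}
  Res_{z = 9 \sqrt{2} - 9 \sqrt{2} i} g(z) = \frac{\sqrt{2} i \left(1 + i\right) e^{- 9 \sqrt{2} \omega \left(1 + i\right)}}{5184}
  F(ω) = -2πi·ΣRes = \frac{\sqrt{2} \pi \left(1 - i\right) \left(e^{18 \sqrt{2} i \omega} + i\right) e^{- 9 \sqrt{2} \omega \left(1 + i\right)}}{2592} = \frac{\pi e^{- 9 \sqrt{2} \omega} \sin{\left(9 \sqrt{2} \omega + \frac{\pi}{4} \right)}}{648}

Case ω < 0 (upper half-plane, counterclockwise contour ⇒ F(ω) = +2πi·ΣRes):
  Res_{z = 9 \sqrt{2} + 9 \sqrt{2} i} g(z) = \frac{\sqrt{2} i \left(-1 + i\right) e^{9 \sqrt{2} \omega \left(1 - i\right)}}{5184}
  Res_{z = - 9 \sqrt{2} + 9 \sqrt{2} i} g(z) = \frac{\sqrt{2} \left(1 - i\right) e^{9 \sqrt{2} \omega \left(1 + i\right)}}{5184}
  F(ω) = 2πi·ΣRes = - \frac{\sqrt{2} i \pi \left(i \left(1 - i\right) e^{9 \sqrt{2} \omega \left(1 - i\right)} - \left(1 - i\right) e^{9 \sqrt{2} \omega \left(1 + i\right)}\right)}{2592} = \frac{\pi e^{9 \sqrt{2} \omega} \cos{\left(9 \sqrt{2} \omega + \frac{\pi}{4} \right)}}{648}

Both cases combine into a single formula in |ω|:

F(ω) = \frac{\pi e^{- 9 \sqrt{2} \left|{\omega}\right|} \sin{\left(9 \sqrt{2} \left|{\omega}\right| + \frac{\pi}{4} \right)}}{648}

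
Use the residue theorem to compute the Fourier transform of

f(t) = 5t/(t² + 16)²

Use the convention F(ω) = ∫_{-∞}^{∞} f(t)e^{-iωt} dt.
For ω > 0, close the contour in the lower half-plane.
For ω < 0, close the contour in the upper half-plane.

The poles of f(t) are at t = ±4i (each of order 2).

Let g(z) = f(z)e^{-iωz}; for large |z| the factor e^{-iωz} decays in the lower half-plane when ω > 0 and in the upper half-plane when ω < 0.

Case ω > 0 (lower half-plane, clockwise contour ⇒ F(ω) = -2πi·ΣRes):
  Res_{z = - 4 i} g(z) = \frac{5 \omega e^{- 4 \omega}}{16} (pole of order 2)
  F(ω) = -2πi·ΣRes = - \frac{5 i \pi \omega e^{- 4 \omega}}{8}

Case ω < 0 (upper half-plane, counterclockwise contour ⇒ F(ω) = +2πi·ΣRes):
  Res_{z = 4 i} g(z) = - \frac{5 \omega e^{4 \omega}}{16} (pole of order 2)
  F(ω) = 2πi·ΣRes = - \frac{5 i \pi \omega e^{4 \omega}}{8}

Both cases combine into a single formula in |ω|:

F(ω) = - \frac{5 i \pi \omega e^{- 4 \left|{\omega}\right|}}{8}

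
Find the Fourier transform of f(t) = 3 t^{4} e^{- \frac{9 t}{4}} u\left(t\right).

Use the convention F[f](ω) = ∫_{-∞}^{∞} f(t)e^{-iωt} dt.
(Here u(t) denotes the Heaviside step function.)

F(ω) = \frac{73728}{\left(4 i \omega + 9\right)^{5}}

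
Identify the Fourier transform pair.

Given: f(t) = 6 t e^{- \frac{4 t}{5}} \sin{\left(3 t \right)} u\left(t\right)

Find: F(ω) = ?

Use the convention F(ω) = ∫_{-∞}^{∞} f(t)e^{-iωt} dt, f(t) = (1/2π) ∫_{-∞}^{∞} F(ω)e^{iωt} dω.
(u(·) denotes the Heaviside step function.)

F(ω) = \frac{4500 \left(5 i \omega + 4\right)}{\left(\left(5 i \omega + 4\right)^{2} + 225\right)^{2}}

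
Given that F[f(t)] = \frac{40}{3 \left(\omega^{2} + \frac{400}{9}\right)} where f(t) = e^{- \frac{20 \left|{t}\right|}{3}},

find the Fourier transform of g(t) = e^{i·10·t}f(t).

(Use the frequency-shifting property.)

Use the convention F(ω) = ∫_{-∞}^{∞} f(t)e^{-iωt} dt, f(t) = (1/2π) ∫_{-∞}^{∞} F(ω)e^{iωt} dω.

F[g](ω) = \frac{120}{9 \left(\omega - 10\right)^{2} + 400}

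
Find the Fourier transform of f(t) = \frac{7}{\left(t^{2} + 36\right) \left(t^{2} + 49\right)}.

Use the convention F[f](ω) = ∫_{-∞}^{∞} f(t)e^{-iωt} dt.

F(ω) = \frac{\pi \left(7 e^{\left|{\omega}\right|} - 6\right) e^{- 7 \left|{\omega}\right|}}{78}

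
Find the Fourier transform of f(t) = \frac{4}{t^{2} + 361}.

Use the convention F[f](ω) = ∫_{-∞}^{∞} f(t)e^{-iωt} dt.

F(ω) = \frac{4 \pi e^{- 19 \left|{\omega}\right|}}{19}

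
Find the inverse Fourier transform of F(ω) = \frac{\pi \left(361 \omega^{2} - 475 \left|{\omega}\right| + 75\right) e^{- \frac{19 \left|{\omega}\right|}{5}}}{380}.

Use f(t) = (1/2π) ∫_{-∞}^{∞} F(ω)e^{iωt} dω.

f(t) = \frac{2 t^{4}}{\left(t^{2} + \frac{361}{25}\right)^{3}}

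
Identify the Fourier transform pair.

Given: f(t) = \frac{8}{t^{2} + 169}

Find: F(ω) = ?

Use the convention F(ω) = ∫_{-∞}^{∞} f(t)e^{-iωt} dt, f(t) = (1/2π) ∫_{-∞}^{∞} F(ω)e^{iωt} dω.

F(ω) = \frac{8 \pi e^{- 13 \left|{\omega}\right|}}{13}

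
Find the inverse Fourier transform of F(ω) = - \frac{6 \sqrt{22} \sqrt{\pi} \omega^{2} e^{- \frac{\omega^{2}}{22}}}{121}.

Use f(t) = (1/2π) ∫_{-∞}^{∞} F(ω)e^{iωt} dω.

f(t) = 3 \left(22 t^{2} - 2\right) e^{- \frac{11 t^{2}}{2}}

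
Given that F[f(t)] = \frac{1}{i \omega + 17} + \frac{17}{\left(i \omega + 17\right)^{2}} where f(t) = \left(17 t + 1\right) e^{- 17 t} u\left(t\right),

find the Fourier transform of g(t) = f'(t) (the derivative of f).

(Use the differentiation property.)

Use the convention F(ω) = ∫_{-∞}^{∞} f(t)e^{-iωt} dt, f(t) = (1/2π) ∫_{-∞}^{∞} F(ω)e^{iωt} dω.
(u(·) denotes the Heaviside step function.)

F[g](ω) = \frac{\omega \left(\omega - 34 i\right)}{\omega^{2} - 34 i \omega - 289}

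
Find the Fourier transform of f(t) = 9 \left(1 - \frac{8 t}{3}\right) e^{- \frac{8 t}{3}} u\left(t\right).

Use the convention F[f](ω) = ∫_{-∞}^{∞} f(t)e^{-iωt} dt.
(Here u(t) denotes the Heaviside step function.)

F(ω) = \frac{81 i \omega}{- 9 \omega^{2} + 48 i \omega + 64}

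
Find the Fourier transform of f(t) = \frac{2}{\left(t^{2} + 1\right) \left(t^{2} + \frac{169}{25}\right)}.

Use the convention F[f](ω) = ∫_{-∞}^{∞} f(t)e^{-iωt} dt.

F(ω) = \frac{25 \pi e^{- \left|{\omega}\right|}}{72} - \frac{125 \pi e^{- \frac{13 \left|{\omega}\right|}{5}}}{936}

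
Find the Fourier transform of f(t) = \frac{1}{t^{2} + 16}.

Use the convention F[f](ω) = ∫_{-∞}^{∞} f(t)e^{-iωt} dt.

F(ω) = \frac{\pi e^{- 4 \left|{\omega}\right|}}{4}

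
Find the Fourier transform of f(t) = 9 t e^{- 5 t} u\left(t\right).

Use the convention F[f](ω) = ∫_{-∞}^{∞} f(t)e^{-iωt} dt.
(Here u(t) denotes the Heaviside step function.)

F(ω) = \frac{9}{\left(i \omega + 5\right)^{2}}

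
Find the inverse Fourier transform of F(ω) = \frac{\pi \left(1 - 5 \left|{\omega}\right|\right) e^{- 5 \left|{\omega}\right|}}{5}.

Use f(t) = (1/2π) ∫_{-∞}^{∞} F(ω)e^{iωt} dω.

f(t) = \frac{2 t^{2}}{\left(t^{2} + 25\right)^{2}}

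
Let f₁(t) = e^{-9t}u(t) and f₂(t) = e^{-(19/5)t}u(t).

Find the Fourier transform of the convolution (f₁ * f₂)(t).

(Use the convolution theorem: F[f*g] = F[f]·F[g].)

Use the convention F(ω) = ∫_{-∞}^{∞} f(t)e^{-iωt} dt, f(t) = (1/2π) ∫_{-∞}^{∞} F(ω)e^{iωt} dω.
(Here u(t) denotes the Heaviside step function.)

F[f₁*f₂](ω) = \frac{5}{\left(i \omega + 9\right) \left(5 i \omega + 19\right)}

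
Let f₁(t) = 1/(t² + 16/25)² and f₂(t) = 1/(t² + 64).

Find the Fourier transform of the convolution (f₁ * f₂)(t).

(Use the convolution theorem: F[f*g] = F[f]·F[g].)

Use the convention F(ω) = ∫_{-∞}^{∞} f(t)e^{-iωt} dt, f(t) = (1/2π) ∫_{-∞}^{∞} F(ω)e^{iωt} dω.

F[f₁*f₂](ω) = \frac{25 \pi^{2} \left(4 \left|{\omega}\right| + 5\right) e^{- \frac{44 \left|{\omega}\right|}{5}}}{1024}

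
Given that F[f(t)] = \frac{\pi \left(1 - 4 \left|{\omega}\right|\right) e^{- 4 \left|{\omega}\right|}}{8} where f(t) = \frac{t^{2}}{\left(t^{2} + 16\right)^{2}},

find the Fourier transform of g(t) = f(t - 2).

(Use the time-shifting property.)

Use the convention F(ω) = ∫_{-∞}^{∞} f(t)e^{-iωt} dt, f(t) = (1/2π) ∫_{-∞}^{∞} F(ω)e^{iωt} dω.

F[g](ω) = \frac{\pi \left(1 - 4 \left|{\omega}\right|\right) e^{- 2 i \omega - 4 \left|{\omega}\right|}}{8}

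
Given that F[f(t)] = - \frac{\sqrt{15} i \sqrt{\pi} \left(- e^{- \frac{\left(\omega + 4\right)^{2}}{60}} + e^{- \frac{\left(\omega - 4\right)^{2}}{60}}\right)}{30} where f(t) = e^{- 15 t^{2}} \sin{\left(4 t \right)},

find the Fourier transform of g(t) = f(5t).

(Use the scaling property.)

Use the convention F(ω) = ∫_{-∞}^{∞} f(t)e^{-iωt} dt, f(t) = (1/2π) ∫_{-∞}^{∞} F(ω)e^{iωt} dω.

F[g](ω) = \frac{\sqrt{15} i \sqrt{\pi} \left(1 - e^{\frac{4 \omega}{75}}\right) e^{- \frac{\omega^{2}}{1500} - \frac{2 \omega}{75} - \frac{4}{15}}}{150}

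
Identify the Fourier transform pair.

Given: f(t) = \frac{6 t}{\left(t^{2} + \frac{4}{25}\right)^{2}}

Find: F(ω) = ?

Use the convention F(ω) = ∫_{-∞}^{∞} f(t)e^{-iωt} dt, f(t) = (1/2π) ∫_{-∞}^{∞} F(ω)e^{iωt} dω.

F(ω) = - \frac{15 i \pi \omega e^{- \frac{2 \left|{\omega}\right|}{5}}}{2}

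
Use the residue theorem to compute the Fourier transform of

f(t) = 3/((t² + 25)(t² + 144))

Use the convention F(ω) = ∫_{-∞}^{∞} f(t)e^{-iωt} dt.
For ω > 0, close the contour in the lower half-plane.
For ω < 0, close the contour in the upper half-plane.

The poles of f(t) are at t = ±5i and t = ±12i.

Let g(z) = f(z)e^{-iωz}; for large |z| the factor e^{-iωz} decays in the lower half-plane when ω > 0 and in the upper half-plane when ω < 0.

Case ω > 0 (lower half-plane, clockwise contour ⇒ F(ω) = -2πi·ΣRes):
  Res_{z = - 5 i} g(z) = \frac{3 i e^{- 5 \omega}}{1190}
  Res_{z = - 12 i} g(z) = - \frac{i e^{- 12 \omega}}{952}
  F(ω) = -2πi·ΣRes = \frac{\pi \left(12 e^{7 \omega} - 5\right) e^{- 12 \omega}}{2380}

Case ω < 0 (upper half-plane, counterclockwise contour ⇒ F(ω) = +2πi·ΣRes):
  Res_{z = 5 i} g(z) = - \frac{3 i e^{5 \omega}}{1190}
  Res_{z = 12 i} g(z) = \frac{i e^{12 \omega}}{952}
  F(ω) = 2πi·ΣRes = \frac{\pi \left(12 - 5 e^{7 \omega}\right) e^{5 \omega}}{2380}

Both cases combine into a single formula in |ω|:

F(ω) = \frac{\pi \left(12 e^{7 \left|{\omega}\right|} - 5\right) e^{- 12 \left|{\omega}\right|}}{2380}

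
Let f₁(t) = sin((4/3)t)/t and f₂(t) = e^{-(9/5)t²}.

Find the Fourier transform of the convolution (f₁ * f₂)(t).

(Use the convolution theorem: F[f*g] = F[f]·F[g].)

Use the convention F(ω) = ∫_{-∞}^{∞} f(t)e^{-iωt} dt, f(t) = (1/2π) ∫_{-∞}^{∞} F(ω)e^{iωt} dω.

F[f₁*f₂](ω) = \begin{cases} \frac{\sqrt{5} \pi^{\frac{3}{2}} e^{- \frac{5 \omega^{2}}{36}}}{3} & \text{for}\: \omega > - \frac{4}{3} \wedge \omega < \frac{4}{3} \\0 & \text{otherwise} \end{cases}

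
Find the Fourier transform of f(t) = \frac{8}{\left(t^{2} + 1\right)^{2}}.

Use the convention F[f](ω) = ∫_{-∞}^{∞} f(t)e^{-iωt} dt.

F(ω) = 4 \pi \left(\left|{\omega}\right| + 1\right) e^{- \left|{\omega}\right|}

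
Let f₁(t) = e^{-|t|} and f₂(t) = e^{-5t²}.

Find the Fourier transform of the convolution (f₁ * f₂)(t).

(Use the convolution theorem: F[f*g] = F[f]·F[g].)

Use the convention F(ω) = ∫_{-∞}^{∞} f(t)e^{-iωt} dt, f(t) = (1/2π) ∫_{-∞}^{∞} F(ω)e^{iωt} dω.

F[f₁*f₂](ω) = \frac{2 \sqrt{5} \sqrt{\pi} e^{- \frac{\omega^{2}}{20}}}{5 \left(\omega^{2} + 1\right)}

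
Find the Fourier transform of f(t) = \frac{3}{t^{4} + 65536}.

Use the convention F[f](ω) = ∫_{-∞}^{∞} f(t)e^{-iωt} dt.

F(ω) = \frac{3 \pi e^{- 8 \sqrt{2} \left|{\omega}\right|} \sin{\left(8 \sqrt{2} \left|{\omega}\right| + \frac{\pi}{4} \right)}}{4096}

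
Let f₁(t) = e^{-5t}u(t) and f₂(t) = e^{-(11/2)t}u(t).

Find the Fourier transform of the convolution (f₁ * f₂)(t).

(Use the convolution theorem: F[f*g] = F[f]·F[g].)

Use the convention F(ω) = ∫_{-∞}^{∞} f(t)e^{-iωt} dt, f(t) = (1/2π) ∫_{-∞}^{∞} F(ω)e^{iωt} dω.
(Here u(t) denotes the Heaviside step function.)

F[f₁*f₂](ω) = \frac{2}{\left(i \omega + 5\right) \left(2 i \omega + 11\right)}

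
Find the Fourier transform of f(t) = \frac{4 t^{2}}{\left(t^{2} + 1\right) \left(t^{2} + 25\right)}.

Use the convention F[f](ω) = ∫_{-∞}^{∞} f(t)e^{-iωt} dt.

F(ω) = \frac{\pi \left(5 - e^{4 \left|{\omega}\right|}\right) e^{- 5 \left|{\omega}\right|}}{6}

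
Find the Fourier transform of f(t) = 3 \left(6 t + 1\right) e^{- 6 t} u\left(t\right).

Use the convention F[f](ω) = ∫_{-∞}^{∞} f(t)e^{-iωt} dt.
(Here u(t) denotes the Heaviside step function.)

F(ω) = \frac{3 \left(- i \omega - 12\right)}{\omega^{2} - 12 i \omega - 36}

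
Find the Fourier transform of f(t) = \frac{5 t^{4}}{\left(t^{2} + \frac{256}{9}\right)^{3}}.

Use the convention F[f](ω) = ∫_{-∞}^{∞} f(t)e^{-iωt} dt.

F(ω) = \frac{5 \pi \left(256 \omega^{2} - 240 \left|{\omega}\right| + 27\right) e^{- \frac{16 \left|{\omega}\right|}{3}}}{384}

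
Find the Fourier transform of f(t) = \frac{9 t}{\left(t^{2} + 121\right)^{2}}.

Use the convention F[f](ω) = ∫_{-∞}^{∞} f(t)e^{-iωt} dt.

F(ω) = - \frac{9 i \pi \omega e^{- 11 \left|{\omega}\right|}}{22}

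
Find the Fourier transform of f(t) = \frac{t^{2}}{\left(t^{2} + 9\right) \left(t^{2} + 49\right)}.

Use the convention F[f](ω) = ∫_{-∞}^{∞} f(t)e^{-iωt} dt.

F(ω) = \frac{\pi \left(7 - 3 e^{4 \left|{\omega}\right|}\right) e^{- 7 \left|{\omega}\right|}}{40}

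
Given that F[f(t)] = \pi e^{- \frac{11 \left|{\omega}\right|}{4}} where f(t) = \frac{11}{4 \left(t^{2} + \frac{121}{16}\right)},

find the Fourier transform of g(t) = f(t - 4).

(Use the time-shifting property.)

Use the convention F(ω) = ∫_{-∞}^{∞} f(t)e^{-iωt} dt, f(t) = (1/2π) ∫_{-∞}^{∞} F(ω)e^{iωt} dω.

F[g](ω) = \pi e^{- 4 i \omega - \frac{11 \left|{\omega}\right|}{4}}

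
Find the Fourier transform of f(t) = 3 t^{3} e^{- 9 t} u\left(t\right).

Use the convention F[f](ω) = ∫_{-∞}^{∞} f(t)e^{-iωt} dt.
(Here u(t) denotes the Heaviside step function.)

F(ω) = \frac{18}{\left(i \omega + 9\right)^{4}}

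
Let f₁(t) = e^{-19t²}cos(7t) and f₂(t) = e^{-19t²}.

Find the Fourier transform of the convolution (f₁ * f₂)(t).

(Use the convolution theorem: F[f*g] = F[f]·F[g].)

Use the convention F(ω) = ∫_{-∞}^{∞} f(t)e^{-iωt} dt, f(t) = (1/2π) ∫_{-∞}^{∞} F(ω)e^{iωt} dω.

F[f₁*f₂](ω) = \frac{\pi \left(e^{\frac{7 \omega}{19}} + 1\right) e^{- \frac{\omega^{2}}{38} - \frac{7 \omega}{38} - \frac{49}{76}}}{38}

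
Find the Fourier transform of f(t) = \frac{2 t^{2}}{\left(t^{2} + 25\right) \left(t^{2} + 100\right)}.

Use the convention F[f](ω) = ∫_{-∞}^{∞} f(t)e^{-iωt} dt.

F(ω) = \frac{2 \pi \left(2 - e^{5 \left|{\omega}\right|}\right) e^{- 10 \left|{\omega}\right|}}{15}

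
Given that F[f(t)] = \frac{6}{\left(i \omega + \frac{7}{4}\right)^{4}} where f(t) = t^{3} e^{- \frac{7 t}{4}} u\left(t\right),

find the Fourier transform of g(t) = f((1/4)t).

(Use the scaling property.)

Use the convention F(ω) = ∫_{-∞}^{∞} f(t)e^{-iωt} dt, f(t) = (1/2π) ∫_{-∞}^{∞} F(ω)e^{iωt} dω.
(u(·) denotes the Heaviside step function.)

F[g](ω) = \frac{6144}{\left(16 i \omega + 7\right)^{4}}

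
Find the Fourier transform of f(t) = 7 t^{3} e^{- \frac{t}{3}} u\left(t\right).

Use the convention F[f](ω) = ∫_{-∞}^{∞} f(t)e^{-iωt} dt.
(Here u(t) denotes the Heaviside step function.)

F(ω) = \frac{3402}{\left(3 i \omega + 1\right)^{4}}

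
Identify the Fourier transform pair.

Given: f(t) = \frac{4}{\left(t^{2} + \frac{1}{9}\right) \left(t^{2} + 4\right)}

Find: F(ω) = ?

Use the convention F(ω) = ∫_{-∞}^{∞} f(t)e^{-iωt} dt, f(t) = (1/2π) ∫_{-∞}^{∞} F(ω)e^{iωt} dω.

F(ω) = - \frac{18 \pi e^{- 2 \left|{\omega}\right|}}{35} + \frac{108 \pi e^{- \frac{\left|{\omega}\right|}{3}}}{35}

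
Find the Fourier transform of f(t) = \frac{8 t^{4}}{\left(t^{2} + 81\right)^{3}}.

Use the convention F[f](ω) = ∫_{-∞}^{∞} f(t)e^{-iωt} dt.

F(ω) = \frac{\pi \left(27 \omega^{2} - 15 \left|{\omega}\right| + 1\right) e^{- 9 \left|{\omega}\right|}}{3}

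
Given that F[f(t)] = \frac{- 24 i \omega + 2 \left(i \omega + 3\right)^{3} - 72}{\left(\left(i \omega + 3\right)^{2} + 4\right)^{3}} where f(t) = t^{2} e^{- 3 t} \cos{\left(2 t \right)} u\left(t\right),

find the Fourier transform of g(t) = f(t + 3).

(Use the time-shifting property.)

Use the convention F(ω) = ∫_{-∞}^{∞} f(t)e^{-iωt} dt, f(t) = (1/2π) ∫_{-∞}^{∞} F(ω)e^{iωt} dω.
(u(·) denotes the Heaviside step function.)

F[g](ω) = \frac{2 \left(- 12 i \omega + \left(i \omega + 3\right)^{3} - 36\right) e^{3 i \omega}}{\left(\left(i \omega + 3\right)^{2} + 4\right)^{3}}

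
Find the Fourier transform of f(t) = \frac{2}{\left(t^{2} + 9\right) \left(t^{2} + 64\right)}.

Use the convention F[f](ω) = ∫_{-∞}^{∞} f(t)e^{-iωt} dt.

F(ω) = \frac{\pi \left(8 e^{5 \left|{\omega}\right|} - 3\right) e^{- 8 \left|{\omega}\right|}}{660}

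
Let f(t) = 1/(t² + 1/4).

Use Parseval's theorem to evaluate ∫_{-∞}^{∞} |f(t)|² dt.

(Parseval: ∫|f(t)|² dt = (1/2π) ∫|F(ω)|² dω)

∫|f(t)|² dt = 4 \pi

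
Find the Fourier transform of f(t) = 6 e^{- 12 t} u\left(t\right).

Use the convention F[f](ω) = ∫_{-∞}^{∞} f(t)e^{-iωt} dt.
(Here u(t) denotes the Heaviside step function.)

F(ω) = \frac{6}{i \omega + 12}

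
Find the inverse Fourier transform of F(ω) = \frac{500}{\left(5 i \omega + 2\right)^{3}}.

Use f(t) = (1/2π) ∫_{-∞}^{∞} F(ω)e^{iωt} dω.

f(t) = 2 t^{2} e^{- \frac{2 t}{5}} u\left(t\right)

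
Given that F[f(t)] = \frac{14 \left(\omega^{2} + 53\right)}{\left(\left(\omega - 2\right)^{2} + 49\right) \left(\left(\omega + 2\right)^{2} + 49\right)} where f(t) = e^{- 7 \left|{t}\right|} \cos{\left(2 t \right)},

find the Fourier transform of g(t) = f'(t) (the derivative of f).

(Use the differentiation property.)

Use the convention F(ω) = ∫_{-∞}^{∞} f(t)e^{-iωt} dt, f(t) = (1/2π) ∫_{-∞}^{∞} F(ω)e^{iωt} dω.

F[g](ω) = \frac{14 i \omega \left(\omega^{2} + 53\right)}{\omega^{4} + 90 \omega^{2} + 2809}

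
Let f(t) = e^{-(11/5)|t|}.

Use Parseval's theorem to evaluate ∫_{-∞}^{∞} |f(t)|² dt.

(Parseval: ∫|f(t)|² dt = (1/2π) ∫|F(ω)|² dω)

∫|f(t)|² dt = \frac{5}{11}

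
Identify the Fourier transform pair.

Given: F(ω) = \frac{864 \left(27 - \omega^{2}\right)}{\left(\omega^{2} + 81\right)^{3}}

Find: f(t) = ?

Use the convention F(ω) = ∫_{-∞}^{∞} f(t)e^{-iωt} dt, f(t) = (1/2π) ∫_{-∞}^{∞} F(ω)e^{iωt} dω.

f(t) = 8 t^{2} e^{- 9 \left|{t}\right|}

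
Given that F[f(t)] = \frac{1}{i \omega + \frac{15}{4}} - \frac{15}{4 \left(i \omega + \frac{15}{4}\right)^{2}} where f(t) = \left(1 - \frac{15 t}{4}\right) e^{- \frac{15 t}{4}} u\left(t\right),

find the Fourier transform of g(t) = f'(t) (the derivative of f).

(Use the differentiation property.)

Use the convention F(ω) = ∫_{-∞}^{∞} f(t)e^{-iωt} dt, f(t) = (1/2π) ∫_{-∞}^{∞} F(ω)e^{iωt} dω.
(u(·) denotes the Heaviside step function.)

F[g](ω) = \frac{16 \omega^{2}}{16 \omega^{2} - 120 i \omega - 225}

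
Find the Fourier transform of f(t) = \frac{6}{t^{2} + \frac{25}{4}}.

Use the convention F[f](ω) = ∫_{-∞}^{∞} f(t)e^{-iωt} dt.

F(ω) = \frac{12 \pi e^{- \frac{5 \left|{\omega}\right|}{2}}}{5}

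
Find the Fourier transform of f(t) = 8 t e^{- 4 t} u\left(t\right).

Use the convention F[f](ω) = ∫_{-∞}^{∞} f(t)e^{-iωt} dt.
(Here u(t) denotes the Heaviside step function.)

F(ω) = \frac{8}{\left(i \omega + 4\right)^{2}}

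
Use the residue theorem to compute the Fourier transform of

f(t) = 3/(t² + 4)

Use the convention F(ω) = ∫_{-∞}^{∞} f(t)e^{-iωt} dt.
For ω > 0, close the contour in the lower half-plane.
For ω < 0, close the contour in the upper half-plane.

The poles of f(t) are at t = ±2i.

Let g(z) = f(z)e^{-iωz}; for large |z| the factor e^{-iωz} decays in the lower half-plane when ω > 0 and in the upper half-plane when ω < 0.

Case ω > 0 (lower half-plane, clockwise contour ⇒ F(ω) = -2πi·ΣRes):
  Res_{z = - 2 i} g(z) = \frac{3 i e^{- 2 \omega}}{4}
  F(ω) = -2πi·ΣRes = \frac{3 \pi e^{- 2 \omega}}{2}

Case ω < 0 (upper half-plane, counterclockwise contour ⇒ F(ω) = +2πi·ΣRes):
  Res_{z = 2 i} g(z) = - \frac{3 i e^{2 \omega}}{4}
  F(ω) = 2πi·ΣRes = \frac{3 \pi e^{2 \omega}}{2}

Both cases combine into a single formula in |ω|:

F(ω) = \frac{3 \pi e^{- 2 \left|{\omega}\right|}}{2}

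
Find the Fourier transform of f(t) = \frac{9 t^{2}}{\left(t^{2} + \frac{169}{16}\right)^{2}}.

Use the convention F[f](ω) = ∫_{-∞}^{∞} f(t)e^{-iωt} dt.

F(ω) = \frac{9 \pi \left(4 - 13 \left|{\omega}\right|\right) e^{- \frac{13 \left|{\omega}\right|}{4}}}{26}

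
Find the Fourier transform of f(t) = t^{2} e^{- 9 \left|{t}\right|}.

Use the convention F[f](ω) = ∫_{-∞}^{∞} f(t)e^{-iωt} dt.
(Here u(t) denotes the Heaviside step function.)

F(ω) = \frac{108 \left(27 - \omega^{2}\right)}{\left(\omega^{2} + 81\right)^{3}}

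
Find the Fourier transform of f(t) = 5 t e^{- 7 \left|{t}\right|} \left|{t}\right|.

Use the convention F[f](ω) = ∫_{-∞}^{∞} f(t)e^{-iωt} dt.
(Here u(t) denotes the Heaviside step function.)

F(ω) = \frac{20 i \omega \left(\omega^{2} - 147\right)}{\left(\omega^{2} + 49\right)^{3}}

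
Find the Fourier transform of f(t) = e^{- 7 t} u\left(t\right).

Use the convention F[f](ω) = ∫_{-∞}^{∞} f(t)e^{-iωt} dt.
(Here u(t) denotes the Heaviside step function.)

F(ω) = \frac{1}{i \omega + 7}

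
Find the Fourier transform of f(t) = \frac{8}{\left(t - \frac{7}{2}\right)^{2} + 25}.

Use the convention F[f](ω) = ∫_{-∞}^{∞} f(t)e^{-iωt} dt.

F(ω) = \frac{8 \pi e^{- \frac{7 i \omega}{2} - 5 \left|{\omega}\right|}}{5}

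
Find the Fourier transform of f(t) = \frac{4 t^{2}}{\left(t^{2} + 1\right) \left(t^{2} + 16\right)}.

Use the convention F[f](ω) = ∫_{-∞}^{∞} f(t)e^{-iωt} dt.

F(ω) = \frac{4 \pi \left(4 - e^{3 \left|{\omega}\right|}\right) e^{- 4 \left|{\omega}\right|}}{15}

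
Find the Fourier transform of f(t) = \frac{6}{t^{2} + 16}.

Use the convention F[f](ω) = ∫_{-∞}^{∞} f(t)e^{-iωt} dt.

F(ω) = \frac{3 \pi e^{- 4 \left|{\omega}\right|}}{2}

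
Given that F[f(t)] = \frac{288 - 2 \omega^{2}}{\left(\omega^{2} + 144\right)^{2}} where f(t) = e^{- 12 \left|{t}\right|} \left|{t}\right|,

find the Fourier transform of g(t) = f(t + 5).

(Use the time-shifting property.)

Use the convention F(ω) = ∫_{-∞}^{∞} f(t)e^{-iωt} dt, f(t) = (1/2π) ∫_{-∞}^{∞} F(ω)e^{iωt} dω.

F[g](ω) = \frac{2 \left(144 - \omega^{2}\right) e^{5 i \omega}}{\left(\omega^{2} + 144\right)^{2}}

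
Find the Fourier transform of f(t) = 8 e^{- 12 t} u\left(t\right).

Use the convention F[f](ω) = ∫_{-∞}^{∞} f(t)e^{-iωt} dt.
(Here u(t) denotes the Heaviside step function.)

F(ω) = \frac{8}{i \omega + 12}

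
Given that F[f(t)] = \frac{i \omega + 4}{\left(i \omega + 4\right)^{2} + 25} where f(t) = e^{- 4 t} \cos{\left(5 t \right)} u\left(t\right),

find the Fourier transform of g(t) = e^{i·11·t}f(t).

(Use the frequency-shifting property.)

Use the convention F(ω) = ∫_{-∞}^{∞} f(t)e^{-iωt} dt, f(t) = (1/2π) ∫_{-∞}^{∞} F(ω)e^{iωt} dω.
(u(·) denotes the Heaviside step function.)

F[g](ω) = \frac{i \left(\omega - 11\right) + 4}{\left(i \left(\omega - 11\right) + 4\right)^{2} + 25}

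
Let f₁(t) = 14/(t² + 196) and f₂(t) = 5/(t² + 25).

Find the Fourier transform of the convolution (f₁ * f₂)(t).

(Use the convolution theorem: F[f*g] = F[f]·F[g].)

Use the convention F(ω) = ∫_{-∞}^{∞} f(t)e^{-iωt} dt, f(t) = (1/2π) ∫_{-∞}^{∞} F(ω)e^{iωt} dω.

F[f₁*f₂](ω) = \pi^{2} e^{- 19 \left|{\omega}\right|}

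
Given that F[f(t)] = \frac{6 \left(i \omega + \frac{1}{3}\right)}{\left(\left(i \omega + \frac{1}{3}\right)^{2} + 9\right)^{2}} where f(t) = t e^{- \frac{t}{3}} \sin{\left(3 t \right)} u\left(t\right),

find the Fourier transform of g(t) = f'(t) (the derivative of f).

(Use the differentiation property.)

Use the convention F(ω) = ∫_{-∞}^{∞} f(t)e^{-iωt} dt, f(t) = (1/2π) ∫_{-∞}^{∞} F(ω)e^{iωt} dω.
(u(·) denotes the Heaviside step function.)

F[g](ω) = \frac{162 i \omega \left(3 i \omega + 1\right)}{\left(\left(3 i \omega + 1\right)^{2} + 81\right)^{2}}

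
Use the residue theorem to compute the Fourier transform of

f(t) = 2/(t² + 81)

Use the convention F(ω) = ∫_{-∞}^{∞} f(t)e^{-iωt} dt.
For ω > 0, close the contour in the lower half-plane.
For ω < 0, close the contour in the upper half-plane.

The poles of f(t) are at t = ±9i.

Let g(z) = f(z)e^{-iωz}; for large |z| the factor e^{-iωz} decays in the lower half-plane when ω > 0 and in the upper half-plane when ω < 0.

Case ω > 0 (lower half-plane, clockwise contour ⇒ F(ω) = -2πi·ΣRes):
  Res_{z = - 9 i} g(z) = \frac{i e^{- 9 \omega}}{9}
  F(ω) = -2πi·ΣRes = \frac{2 \pi e^{- 9 \omega}}{9}

Case ω < 0 (upper half-plane, counterclockwise contour ⇒ F(ω) = +2πi·ΣRes):
  Res_{z = 9 i} g(z) = - \frac{i e^{9 \omega}}{9}
  F(ω) = 2πi·ΣRes = \frac{2 \pi e^{9 \omega}}{9}

Both cases combine into a single formula in |ω|:

F(ω) = \frac{2 \pi e^{- 9 \left|{\omega}\right|}}{9}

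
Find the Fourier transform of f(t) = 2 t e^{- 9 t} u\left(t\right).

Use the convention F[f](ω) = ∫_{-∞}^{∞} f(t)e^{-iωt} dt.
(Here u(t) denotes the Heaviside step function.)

F(ω) = \frac{2}{\left(i \omega + 9\right)^{2}}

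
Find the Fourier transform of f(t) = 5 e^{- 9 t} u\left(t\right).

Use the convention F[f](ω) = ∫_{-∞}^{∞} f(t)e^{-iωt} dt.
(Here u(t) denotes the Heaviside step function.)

F(ω) = \frac{5}{i \omega + 9}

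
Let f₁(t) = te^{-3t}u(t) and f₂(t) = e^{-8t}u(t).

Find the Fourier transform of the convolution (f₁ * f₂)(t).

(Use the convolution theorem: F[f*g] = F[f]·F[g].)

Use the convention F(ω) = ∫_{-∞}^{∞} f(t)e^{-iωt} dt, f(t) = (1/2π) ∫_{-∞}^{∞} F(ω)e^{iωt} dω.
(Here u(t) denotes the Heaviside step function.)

F[f₁*f₂](ω) = \frac{1}{\left(i \omega + 3\right)^{2} \left(i \omega + 8\right)}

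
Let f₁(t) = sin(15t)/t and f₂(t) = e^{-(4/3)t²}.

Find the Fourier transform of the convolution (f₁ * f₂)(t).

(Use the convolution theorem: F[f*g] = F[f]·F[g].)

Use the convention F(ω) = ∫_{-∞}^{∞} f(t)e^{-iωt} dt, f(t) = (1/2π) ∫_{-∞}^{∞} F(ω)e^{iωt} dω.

F[f₁*f₂](ω) = \begin{cases} \frac{\sqrt{3} \pi^{\frac{3}{2}} e^{- \frac{3 \omega^{2}}{16}}}{2} & \text{for}\: \omega > -15 \wedge \omega < 15 \\0 & \text{otherwise} \end{cases}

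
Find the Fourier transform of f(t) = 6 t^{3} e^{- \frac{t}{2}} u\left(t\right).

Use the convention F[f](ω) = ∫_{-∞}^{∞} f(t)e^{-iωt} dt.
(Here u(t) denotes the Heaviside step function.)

F(ω) = \frac{576}{\left(2 i \omega + 1\right)^{4}}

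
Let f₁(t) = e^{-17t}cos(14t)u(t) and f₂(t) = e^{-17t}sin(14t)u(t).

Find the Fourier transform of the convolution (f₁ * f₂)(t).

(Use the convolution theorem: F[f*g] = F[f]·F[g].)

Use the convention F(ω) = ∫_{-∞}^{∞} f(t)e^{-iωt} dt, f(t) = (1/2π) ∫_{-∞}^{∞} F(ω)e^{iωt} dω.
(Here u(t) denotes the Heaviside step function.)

F[f₁*f₂](ω) = \frac{14 \left(i \omega + 17\right)}{\left(\left(i \omega + 17\right)^{2} + 196\right)^{2}}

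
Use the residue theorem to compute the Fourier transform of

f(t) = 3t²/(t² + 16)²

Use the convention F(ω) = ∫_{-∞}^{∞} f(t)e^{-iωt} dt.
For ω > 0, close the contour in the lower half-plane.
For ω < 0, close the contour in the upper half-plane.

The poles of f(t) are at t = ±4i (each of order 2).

Let g(z) = f(z)e^{-iωz}; for large |z| the factor e^{-iωz} decays in the lower half-plane when ω > 0 and in the upper half-plane when ω < 0.

Case ω > 0 (lower half-plane, clockwise contour ⇒ F(ω) = -2πi·ΣRes):
  Res_{z = - 4 i} g(z) = \frac{3 i \left(1 - 4 \omega\right) e^{- 4 \omega}}{16} (pole of order 2)
  F(ω) = -2πi·ΣRes = \frac{3 \pi \left(1 - 4 \omega\right) e^{- 4 \omega}}{8}

Case ω < 0 (upper half-plane, counterclockwise contour ⇒ F(ω) = +2πi·ΣRes):
  Res_{z = 4 i} g(z) = \frac{3 i \left(- 4 \omega - 1\right) e^{4 \omega}}{16} (pole of order 2)
  F(ω) = 2πi·ΣRes = \frac{3 \pi \left(4 \omega + 1\right) e^{4 \omega}}{8}

Both cases combine into a single formula in |ω|:

F(ω) = \frac{3 \pi \left(1 - 4 \left|{\omega}\right|\right) e^{- 4 \left|{\omega}\right|}}{8}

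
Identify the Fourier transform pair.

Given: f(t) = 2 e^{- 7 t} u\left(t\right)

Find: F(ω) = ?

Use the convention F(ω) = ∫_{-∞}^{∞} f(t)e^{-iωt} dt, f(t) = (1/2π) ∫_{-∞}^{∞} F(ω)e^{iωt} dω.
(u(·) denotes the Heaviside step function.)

F(ω) = \frac{2}{i \omega + 7}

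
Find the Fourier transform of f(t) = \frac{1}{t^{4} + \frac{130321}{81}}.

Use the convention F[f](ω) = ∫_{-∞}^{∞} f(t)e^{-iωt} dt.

F(ω) = \frac{27 \pi e^{- \frac{19 \sqrt{2} \left|{\omega}\right|}{6}} \sin{\left(\frac{19 \sqrt{2} \left|{\omega}\right|}{6} + \frac{\pi}{4} \right)}}{6859}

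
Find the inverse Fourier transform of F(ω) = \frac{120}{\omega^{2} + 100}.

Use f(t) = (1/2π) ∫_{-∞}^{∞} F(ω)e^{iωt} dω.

f(t) = 6 e^{- 10 \left|{t}\right|}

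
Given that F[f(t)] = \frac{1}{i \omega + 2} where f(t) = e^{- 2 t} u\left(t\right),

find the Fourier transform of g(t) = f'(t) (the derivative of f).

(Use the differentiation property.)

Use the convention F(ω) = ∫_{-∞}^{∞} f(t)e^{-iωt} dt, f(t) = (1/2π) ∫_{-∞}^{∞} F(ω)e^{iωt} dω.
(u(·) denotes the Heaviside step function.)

F[g](ω) = \frac{\omega}{\omega - 2 i}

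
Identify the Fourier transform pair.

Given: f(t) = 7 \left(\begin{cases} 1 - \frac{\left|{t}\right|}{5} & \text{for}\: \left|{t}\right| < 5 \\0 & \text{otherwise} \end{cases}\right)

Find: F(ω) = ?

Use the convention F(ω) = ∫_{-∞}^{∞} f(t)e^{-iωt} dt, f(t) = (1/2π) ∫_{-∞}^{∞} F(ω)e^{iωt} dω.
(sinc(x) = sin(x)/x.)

F(ω) = 35 \operatorname{sinc}^{2}{\left(\frac{5 \omega}{2} \right)}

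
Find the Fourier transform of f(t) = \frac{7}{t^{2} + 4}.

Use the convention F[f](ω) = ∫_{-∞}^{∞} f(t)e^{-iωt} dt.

F(ω) = \frac{7 \pi e^{- 2 \left|{\omega}\right|}}{2}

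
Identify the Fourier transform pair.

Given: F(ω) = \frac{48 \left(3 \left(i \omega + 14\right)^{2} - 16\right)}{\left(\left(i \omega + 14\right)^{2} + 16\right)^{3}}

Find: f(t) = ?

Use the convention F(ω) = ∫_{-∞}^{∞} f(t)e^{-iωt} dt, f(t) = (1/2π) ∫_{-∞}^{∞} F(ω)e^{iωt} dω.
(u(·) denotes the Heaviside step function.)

f(t) = 6 t^{2} e^{- 14 t} \sin{\left(4 t \right)} u\left(t\right)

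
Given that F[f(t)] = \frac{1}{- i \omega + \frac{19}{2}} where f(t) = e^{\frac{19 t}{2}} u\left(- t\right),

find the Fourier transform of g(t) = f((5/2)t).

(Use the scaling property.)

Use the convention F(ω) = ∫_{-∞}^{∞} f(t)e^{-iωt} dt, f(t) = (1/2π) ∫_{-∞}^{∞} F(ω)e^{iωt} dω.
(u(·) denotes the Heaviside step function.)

F[g](ω) = - \frac{4}{4 i \omega - 95}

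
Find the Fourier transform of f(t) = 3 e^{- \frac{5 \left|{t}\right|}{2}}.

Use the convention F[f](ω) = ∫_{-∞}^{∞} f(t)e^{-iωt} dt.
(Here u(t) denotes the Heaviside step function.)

F(ω) = \frac{60}{4 \omega^{2} + 25}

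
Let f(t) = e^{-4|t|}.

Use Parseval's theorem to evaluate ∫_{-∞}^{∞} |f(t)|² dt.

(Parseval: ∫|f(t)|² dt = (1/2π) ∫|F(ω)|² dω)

∫|f(t)|² dt = \frac{1}{4}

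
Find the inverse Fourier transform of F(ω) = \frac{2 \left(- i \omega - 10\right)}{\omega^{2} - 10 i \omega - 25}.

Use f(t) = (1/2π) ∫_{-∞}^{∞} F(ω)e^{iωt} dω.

f(t) = 2 \left(5 t + 1\right) e^{- 5 t} u\left(t\right)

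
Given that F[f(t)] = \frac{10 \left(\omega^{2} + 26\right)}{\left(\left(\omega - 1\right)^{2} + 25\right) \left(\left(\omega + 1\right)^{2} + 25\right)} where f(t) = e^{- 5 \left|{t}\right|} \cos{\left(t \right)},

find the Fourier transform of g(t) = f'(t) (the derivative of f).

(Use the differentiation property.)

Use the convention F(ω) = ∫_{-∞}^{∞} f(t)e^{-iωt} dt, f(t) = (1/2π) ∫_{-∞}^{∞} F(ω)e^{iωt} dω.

F[g](ω) = \frac{10 i \omega \left(\omega^{2} + 26\right)}{\omega^{4} + 48 \omega^{2} + 676}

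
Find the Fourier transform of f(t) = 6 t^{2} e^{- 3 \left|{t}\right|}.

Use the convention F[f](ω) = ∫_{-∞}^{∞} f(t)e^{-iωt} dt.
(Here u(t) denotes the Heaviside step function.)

F(ω) = \frac{216 \left(3 - \omega^{2}\right)}{\left(\omega^{2} + 9\right)^{3}}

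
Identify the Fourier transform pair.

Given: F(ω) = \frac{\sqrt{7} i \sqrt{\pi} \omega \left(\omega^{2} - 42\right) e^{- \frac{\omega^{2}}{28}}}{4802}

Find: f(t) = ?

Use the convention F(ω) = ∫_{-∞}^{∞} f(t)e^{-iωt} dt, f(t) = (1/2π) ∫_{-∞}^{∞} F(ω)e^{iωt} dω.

f(t) = 4 t^{3} e^{- 7 t^{2}}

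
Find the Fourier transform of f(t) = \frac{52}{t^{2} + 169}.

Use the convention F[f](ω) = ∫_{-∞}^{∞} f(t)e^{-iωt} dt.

F(ω) = 4 \pi e^{- 13 \left|{\omega}\right|}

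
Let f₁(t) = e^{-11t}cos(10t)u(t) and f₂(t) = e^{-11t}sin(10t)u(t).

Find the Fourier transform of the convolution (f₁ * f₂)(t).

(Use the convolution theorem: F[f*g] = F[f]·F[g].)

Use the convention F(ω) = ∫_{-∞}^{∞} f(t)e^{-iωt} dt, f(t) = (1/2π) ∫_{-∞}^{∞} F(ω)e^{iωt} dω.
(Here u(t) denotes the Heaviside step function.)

F[f₁*f₂](ω) = \frac{10 \left(i \omega + 11\right)}{\left(\left(i \omega + 11\right)^{2} + 100\right)^{2}}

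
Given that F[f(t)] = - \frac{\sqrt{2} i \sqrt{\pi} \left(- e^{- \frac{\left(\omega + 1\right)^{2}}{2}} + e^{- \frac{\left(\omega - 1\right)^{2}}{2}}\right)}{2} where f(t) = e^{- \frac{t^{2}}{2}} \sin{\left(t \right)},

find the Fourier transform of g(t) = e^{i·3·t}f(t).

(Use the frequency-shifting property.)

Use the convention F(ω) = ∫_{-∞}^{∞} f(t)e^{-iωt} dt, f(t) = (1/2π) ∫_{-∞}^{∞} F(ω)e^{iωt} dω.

F[g](ω) = \frac{\sqrt{2} i \sqrt{\pi} \left(- e^{2 \omega} + e^{6}\right) e^{- \frac{\omega^{2}}{2} + 2 \omega - 8}}{2}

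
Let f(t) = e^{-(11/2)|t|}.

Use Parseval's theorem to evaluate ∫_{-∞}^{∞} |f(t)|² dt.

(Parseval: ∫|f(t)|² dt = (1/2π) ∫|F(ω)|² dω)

∫|f(t)|² dt = \frac{2}{11}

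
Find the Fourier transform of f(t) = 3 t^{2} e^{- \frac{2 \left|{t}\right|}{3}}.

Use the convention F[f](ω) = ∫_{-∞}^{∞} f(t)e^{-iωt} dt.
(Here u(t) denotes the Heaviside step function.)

F(ω) = \frac{648 \left(4 - 27 \omega^{2}\right)}{\left(9 \omega^{2} + 4\right)^{3}}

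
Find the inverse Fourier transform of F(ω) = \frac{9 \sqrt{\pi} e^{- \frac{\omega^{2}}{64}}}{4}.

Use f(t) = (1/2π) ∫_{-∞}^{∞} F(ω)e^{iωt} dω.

f(t) = 9 e^{- 16 t^{2}}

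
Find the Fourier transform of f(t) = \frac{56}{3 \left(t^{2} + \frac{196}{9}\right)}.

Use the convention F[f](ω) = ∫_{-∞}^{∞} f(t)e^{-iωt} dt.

F(ω) = 4 \pi e^{- \frac{14 \left|{\omega}\right|}{3}}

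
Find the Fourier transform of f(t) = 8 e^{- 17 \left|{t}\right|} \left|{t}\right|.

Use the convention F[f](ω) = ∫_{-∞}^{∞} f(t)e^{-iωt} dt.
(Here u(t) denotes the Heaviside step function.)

F(ω) = \frac{16 \left(289 - \omega^{2}\right)}{\left(\omega^{2} + 289\right)^{2}}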